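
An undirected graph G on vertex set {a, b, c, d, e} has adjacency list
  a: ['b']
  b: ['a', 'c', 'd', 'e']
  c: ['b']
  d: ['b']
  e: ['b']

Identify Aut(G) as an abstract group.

the symmetric group on 4 letters

Vertex b has degree 4 and every other vertex has degree 1, so G is the star K_{1,4} with centre b. The 4 leaves are pairwise interchangeable while the centre is fixed, giving Aut(G) = S_4.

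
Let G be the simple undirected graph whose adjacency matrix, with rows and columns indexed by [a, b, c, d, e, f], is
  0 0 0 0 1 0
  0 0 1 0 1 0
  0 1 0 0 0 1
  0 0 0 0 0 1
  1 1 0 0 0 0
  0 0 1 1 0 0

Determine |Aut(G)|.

The degree sequence is [1, 2, 2, 1, 2, 2]; the two degree-1 vertices a and d are the ends of a path, so G = P_6. A path has exactly one nontrivial symmetry — reversal — giving Aut(G) of order 2.

2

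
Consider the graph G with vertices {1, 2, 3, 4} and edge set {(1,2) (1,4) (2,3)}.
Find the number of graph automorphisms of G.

2

The degree sequence is [2, 2, 1, 1]; the two degree-1 vertices 3 and 4 are the ends of a path, so G = P_4. The only nontrivial automorphism of a path is the end-to-end reflection, so Aut(G) ≅ Z_2.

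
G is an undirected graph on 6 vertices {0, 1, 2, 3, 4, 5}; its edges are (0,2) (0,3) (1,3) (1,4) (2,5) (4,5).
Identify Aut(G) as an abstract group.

Every vertex has degree 2 and the graph is connected, so G is the 6-cycle C_6. C_6 has 6 rotations and 6 reflections, so Aut(C_6) ≅ D_6 of order 12.

the dihedral group of order 12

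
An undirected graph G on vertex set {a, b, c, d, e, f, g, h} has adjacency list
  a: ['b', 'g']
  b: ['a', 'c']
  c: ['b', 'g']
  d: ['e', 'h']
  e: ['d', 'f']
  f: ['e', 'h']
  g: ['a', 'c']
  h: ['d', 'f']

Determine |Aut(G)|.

G has two connected components, {d, e, f, h} and {a, b, c, g}; each is 2-regular, so G = C_4 ⊔ C_4. Aut of a disjoint union of two copies of C_4 is the wreath product D_4 ≀ Z_2, of order 2·8² = 128.

128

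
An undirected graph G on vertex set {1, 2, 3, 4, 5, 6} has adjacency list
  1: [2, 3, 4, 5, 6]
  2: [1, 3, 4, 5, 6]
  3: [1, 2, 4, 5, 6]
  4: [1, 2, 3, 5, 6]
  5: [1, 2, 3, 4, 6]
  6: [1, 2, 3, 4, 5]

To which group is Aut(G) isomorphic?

Every vertex has degree 5, so G is the complete graph K_6. Any permutation of the 6 vertices preserves K_6, so Aut(K_6) = S_6 of order 6! = 720.

S_6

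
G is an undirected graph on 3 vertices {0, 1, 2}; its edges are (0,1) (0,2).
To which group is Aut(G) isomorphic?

The degree sequence is [2, 1, 1]; the two degree-1 vertices 1 and 2 are the ends of a path, so G = P_3. The only nontrivial automorphism of a path is the end-to-end reflection, so Aut(G) ≅ Z_2.

Z_2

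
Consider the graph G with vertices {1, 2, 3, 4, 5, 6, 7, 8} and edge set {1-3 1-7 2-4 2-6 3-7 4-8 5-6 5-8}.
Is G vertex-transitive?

No

G has two connected components, {2, 4, 5, 6, 8} and {1, 3, 7}; each is 2-regular, so G = C_5 ⊔ C_3. The orbit of 1 under Aut(G) is {1, 3, 7}, which does not contain 2, so G is not vertex-transitive.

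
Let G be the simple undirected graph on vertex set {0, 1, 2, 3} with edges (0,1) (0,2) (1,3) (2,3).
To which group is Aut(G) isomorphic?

the dihedral group of order 8

Every vertex has degree 2 and the graph is connected, so G is the 4-cycle C_4. The automorphisms of the 4-cycle are exactly the symmetries of a regular 4-gon: the dihedral group D_4, |D_4| = 8.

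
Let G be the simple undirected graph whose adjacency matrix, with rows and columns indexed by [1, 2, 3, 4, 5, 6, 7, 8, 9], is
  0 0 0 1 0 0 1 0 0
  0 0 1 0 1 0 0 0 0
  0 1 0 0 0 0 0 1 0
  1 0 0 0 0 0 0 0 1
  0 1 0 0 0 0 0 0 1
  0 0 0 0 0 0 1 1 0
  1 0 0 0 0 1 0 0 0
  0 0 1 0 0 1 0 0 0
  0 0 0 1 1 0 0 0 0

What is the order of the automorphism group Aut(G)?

18

G is 2-regular and connected on 9 vertices, i.e. the cycle C_9. C_9 has 9 rotations and 9 reflections, so Aut(C_9) ≅ D_9 of order 18.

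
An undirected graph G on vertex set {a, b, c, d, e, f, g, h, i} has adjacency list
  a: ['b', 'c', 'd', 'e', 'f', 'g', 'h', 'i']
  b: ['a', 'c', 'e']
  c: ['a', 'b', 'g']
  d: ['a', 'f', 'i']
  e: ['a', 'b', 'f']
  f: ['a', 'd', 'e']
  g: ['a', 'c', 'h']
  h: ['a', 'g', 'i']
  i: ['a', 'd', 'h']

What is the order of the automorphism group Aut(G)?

16

Vertex a is the unique vertex of degree 8; the remaining 8 vertices each have degree 3 and induce a cycle, so G is the wheel on 9 vertices with hub a. Every automorphism fixes the hub and acts on the rim 8-cycle, so Aut(G) ≅ Aut(C_8) = D_8 of order 16.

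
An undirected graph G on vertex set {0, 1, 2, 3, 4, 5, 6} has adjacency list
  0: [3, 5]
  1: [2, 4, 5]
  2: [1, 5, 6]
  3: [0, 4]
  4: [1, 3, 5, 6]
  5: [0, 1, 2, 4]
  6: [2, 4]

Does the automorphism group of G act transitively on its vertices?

Automorphisms preserve degree, but G has vertices of degree 2 and vertices of degree 4; no automorphism maps one to the other, so G is not vertex-transitive.

No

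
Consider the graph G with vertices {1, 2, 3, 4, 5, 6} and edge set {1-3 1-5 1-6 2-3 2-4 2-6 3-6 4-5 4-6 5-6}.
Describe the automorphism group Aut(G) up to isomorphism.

the dihedral group of order 10

Vertex 6 is the unique vertex of degree 5; the remaining 5 vertices each have degree 3 and induce a cycle, so G is the wheel on 6 vertices with hub 6. Every automorphism fixes the hub and acts on the rim 5-cycle, so Aut(G) ≅ Aut(C_5) = D_5 of order 10.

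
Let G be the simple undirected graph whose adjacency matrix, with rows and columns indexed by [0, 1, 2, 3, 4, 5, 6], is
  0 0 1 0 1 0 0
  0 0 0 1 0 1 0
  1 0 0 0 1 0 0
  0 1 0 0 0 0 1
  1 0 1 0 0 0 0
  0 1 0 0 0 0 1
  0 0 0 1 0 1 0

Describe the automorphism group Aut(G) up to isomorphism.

G has two connected components, {1, 3, 5, 6} and {0, 2, 4}; each is 2-regular, so G = C_4 ⊔ C_3. The components are non-isomorphic (different sizes), so Aut(G) = Aut(C_4) × Aut(C_3) = D_4 × D_3 of order 8·6 = 48.

D_4 × D_3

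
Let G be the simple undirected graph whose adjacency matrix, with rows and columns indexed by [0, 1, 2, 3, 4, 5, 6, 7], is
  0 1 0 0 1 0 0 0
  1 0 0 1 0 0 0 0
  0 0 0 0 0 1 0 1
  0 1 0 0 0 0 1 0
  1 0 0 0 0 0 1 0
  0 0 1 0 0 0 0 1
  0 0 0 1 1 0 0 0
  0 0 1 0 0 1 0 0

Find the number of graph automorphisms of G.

G has two connected components, {0, 1, 3, 4, 6} and {2, 5, 7}; each is 2-regular, so G = C_5 ⊔ C_3. The components are non-isomorphic (different sizes), so Aut(G) = Aut(C_3) × Aut(C_5) = D_3 × D_5 of order 6·10 = 60.

60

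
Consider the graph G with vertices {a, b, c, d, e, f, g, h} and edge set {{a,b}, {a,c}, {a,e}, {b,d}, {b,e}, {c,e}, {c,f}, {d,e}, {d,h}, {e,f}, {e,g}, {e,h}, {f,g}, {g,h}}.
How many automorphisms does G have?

Vertex e is the unique vertex of degree 7; the remaining 7 vertices each have degree 3 and induce a cycle, so G is the wheel on 8 vertices with hub e. With the hub fixed, the remaining symmetry is that of the rim cycle C_7, giving the dihedral group D_7.

14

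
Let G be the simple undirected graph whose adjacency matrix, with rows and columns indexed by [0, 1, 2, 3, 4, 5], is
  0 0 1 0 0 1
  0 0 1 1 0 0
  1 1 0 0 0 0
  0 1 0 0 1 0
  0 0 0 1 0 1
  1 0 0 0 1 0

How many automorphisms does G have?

12

G is 2-regular and connected on 6 vertices, i.e. the cycle C_6. The automorphisms of the 6-cycle are exactly the symmetries of a regular 6-gon: the dihedral group D_6, |D_6| = 12.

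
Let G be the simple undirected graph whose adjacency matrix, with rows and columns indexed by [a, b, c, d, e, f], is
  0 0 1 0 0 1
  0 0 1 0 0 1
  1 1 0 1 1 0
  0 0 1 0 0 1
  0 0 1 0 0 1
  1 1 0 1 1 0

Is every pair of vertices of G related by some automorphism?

Automorphisms preserve degree, but G has vertices of degree 2 and vertices of degree 4; no automorphism maps one to the other, so G is not vertex-transitive.

No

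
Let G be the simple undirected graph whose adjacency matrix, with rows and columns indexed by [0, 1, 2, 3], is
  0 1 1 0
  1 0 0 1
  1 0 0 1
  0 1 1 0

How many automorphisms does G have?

G is 2-regular and bipartite with parts {0, 3} and {1, 2} (each part is independent and every cross-pair is an edge), so G = K_{2,2}. Each part can be permuted independently (S_2 × S_2) and the two equal-size parts can also be swapped, giving (S_2 × S_2) ⋊ Z_2 of order 2·(2!)² = 8.

8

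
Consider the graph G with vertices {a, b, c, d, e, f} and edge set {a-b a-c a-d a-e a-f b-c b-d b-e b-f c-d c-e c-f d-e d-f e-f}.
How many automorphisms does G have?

720

All 6 vertices are pairwise adjacent: G = K_6. Every bijection on the vertex set is an automorphism of K_6; hence Aut(K_6) ≅ S_6, order 720.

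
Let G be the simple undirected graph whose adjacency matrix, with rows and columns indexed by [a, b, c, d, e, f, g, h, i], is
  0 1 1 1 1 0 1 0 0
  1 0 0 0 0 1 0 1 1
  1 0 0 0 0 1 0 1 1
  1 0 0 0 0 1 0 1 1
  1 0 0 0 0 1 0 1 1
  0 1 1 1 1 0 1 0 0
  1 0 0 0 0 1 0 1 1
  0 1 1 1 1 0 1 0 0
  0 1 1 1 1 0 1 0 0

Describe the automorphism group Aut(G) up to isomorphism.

S_4 × S_5

The vertices split by degree into {a, f, h, i} (degree 5) and {b, c, d, e, g} (degree 4); every edge runs between the two parts, so G is the complete bipartite graph K_{4,5}. Automorphisms preserve the bipartition setwise (since the parts differ in size) and act as S_4 × S_5 within it; |Aut| = 2880.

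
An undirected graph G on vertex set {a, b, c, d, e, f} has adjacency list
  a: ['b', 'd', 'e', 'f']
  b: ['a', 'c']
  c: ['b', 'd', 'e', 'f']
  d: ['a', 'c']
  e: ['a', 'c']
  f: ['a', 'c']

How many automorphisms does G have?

48

The vertices split by degree into {a, c} (degree 4) and {b, d, e, f} (degree 2); every edge runs between the two parts, so G is the complete bipartite graph K_{2,4}. Automorphisms preserve the bipartition setwise (since the parts differ in size) and act as S_2 × S_4 within it; |Aut| = 48.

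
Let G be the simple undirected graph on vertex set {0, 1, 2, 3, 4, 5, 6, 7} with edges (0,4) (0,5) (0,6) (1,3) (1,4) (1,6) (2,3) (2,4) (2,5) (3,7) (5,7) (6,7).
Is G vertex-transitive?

Yes

G is 3-regular and bipartite on 2^3 = 8 vertices with girth 4; it is the hypercube graph Q_3. The symmetry group of the 3-cube is the hyperoctahedral group B_3 = Z_2 ≀ S_3, of order 2^3·3! = 48. Under this action every vertex can be carried to every other, so G is vertex-transitive.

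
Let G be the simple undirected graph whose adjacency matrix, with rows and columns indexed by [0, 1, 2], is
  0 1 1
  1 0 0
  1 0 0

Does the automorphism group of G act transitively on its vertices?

Vertex 0 is the only vertex of degree 2, so every automorphism fixes it; G is not vertex-transitive.

No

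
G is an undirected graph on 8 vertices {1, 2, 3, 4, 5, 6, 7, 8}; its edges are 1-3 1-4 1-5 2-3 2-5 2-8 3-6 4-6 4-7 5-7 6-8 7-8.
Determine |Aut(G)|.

G is 3-regular and bipartite on 2^3 = 8 vertices with girth 4; it is the hypercube graph Q_3. Aut(Q_3) consists of the signed permutations of the 3 coordinate axes: 3! permutations times 2^3 sign flips, so |Aut| = 2^3·3! = 48.

48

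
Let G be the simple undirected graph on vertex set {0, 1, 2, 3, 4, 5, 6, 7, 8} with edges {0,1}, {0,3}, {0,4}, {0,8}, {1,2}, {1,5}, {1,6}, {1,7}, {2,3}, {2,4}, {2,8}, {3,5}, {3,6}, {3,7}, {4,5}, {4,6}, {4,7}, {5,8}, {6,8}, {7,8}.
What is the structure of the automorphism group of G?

The vertices split by degree into {1, 3, 4, 8} (degree 5) and {0, 2, 5, 6, 7} (degree 4); every edge runs between the two parts, so G is the complete bipartite graph K_{4,5}. Automorphisms preserve the bipartition setwise (since the parts differ in size) and act as S_5 × S_4 within it; |Aut| = 2880.

S_5 × S_4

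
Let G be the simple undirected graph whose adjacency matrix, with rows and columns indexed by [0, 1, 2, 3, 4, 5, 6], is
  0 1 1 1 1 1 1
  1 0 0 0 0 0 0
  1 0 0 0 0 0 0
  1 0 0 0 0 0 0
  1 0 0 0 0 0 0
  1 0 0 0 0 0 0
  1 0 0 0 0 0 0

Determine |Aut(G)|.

720

Vertex 0 has degree 6 and every other vertex has degree 1, so G is the star K_{1,6} with centre 0. The 6 leaves are pairwise interchangeable while the centre is fixed, giving Aut(G) = S_6.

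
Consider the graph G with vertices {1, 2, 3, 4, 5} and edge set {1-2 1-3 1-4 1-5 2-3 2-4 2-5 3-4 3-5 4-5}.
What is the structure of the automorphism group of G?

S_5

Every vertex has degree 4, so G is the complete graph K_5. Any permutation of the 5 vertices preserves K_5, so Aut(K_5) = S_5 of order 5! = 120.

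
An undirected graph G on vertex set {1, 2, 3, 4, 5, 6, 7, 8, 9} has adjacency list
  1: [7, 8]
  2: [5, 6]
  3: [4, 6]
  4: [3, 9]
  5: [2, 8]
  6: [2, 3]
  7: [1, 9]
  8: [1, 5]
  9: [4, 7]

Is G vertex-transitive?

Yes

Every vertex has degree 2 and the graph is connected, so G is the 9-cycle C_9. The automorphisms of the 9-cycle are exactly the symmetries of a regular 9-gon: the dihedral group D_9, |D_9| = 18. Under this action every vertex can be carried to every other, so G is vertex-transitive.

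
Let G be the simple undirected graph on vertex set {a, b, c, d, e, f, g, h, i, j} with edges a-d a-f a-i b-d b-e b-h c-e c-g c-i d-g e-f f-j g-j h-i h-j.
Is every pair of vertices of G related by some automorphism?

G is 3-regular on 10 vertices with no triangles and no 4-cycles (girth 5): this is the Petersen graph. It is a classical fact that the Petersen graph has automorphism group S_5 (order 120), arising from its description as the Kneser graph K(5,2). Under this action every vertex can be carried to every other, so G is vertex-transitive.

Yes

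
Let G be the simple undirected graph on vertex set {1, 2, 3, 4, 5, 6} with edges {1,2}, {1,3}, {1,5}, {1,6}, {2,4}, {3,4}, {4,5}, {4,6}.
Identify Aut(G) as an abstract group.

S_4 × S_2

The vertices split by degree into {1, 4} (degree 4) and {2, 3, 5, 6} (degree 2); every edge runs between the two parts, so G is the complete bipartite graph K_{2,4}. The parts have unequal sizes, so no automorphism swaps them; each part is permuted independently, giving S_4 × S_2 of order 4!·2! = 48.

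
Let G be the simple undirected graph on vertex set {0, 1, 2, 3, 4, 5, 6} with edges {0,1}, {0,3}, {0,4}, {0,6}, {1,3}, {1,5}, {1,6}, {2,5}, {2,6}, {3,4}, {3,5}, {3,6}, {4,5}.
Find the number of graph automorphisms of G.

Degrees alone do not determine every vertex (e.g. 0 and 1 both have degree 4), but their neighbour-degree multisets differ: N(0) has degrees [3, 4, 4, 5] while N(1) has degrees [4, 4, 4, 5]. Repeating this refinement separates all vertices, so the only automorphism is the identity.

1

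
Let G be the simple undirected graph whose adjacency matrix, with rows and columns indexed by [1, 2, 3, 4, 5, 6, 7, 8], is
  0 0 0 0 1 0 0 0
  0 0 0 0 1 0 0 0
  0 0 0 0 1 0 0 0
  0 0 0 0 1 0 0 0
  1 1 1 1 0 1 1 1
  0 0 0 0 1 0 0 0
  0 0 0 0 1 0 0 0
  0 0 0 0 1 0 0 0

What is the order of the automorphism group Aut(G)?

Vertex 5 has degree 7 and every other vertex has degree 1, so G is the star K_{1,7} with centre 5. Any automorphism fixes the centre and permutes the 7 leaves freely, so Aut(G) ≅ S_7 of order 7! = 5040.

5040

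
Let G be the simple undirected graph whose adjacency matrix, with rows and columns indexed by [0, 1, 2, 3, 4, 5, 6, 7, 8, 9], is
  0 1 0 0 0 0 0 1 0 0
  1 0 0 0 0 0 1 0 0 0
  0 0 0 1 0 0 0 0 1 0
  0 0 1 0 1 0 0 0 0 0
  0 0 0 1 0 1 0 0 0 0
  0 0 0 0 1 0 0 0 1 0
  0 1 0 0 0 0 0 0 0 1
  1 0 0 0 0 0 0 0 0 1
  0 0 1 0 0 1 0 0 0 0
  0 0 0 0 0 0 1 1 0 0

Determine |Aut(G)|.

G has two connected components, {0, 1, 6, 7, 9} and {2, 3, 4, 5, 8}; each is 2-regular, so G = C_5 ⊔ C_5. Aut of a disjoint union of two copies of C_5 is the wreath product D_5 ≀ Z_2, of order 2·10² = 200.

200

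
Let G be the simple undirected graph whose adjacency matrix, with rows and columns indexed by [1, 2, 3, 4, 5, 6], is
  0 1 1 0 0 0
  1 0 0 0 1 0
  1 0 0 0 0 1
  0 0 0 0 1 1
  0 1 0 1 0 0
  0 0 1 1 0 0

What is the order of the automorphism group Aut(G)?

12

Every vertex has degree 2 and the graph is connected, so G is the 6-cycle C_6. The automorphisms of the 6-cycle are exactly the symmetries of a regular 6-gon: the dihedral group D_6, |D_6| = 12.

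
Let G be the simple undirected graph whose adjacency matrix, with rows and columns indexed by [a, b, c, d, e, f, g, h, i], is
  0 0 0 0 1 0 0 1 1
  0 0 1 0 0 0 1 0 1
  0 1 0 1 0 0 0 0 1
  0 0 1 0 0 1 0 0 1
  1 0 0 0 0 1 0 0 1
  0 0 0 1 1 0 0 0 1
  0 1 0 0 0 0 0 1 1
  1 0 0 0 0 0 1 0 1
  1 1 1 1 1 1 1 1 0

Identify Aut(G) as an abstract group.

Vertex i is the unique vertex of degree 8; the remaining 8 vertices each have degree 3 and induce a cycle, so G is the wheel on 9 vertices with hub i. Every automorphism fixes the hub and acts on the rim 8-cycle, so Aut(G) ≅ Aut(C_8) = D_8 of order 16.

the dihedral group of order 16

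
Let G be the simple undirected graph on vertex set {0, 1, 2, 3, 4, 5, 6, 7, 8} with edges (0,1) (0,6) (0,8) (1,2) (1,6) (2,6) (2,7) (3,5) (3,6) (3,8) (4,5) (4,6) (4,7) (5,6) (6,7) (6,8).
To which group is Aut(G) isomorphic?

Vertex 6 is the unique vertex of degree 8; the remaining 8 vertices each have degree 3 and induce a cycle, so G is the wheel on 9 vertices with hub 6. Every automorphism fixes the hub and acts on the rim 8-cycle, so Aut(G) ≅ Aut(C_8) = D_8 of order 16.

D_8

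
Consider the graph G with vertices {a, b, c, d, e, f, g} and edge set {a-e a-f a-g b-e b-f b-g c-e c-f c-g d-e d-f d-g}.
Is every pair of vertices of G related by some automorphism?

Automorphisms preserve degree, but G has vertices of degree 3 and vertices of degree 4; no automorphism maps one to the other, so G is not vertex-transitive.

No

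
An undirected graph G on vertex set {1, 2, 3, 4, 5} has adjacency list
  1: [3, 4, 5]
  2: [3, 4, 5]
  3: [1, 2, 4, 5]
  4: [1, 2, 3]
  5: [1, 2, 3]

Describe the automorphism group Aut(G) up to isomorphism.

D_4

Vertex 3 is the unique vertex of degree 4; the remaining 4 vertices each have degree 3 and induce a cycle, so G is the wheel on 5 vertices with hub 3. Every automorphism fixes the hub and acts on the rim 4-cycle, so Aut(G) ≅ Aut(C_4) = D_4 of order 8.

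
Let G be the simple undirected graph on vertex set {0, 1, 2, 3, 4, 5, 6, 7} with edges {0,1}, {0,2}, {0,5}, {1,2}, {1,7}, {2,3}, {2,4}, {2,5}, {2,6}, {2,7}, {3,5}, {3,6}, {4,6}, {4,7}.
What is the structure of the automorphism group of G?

D_7

Vertex 2 is the unique vertex of degree 7; the remaining 7 vertices each have degree 3 and induce a cycle, so G is the wheel on 8 vertices with hub 2. With the hub fixed, the remaining symmetry is that of the rim cycle C_7, giving the dihedral group D_7.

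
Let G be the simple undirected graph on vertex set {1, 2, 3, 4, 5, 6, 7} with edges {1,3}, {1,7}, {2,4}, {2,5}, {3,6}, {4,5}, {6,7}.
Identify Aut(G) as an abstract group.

D_4 × D_3

G has two connected components, {1, 3, 6, 7} and {2, 4, 5}; each is 2-regular, so G = C_4 ⊔ C_3. No automorphism exchanges components of different sizes, hence Aut(G) is the direct product D_4 × D_3, order 48.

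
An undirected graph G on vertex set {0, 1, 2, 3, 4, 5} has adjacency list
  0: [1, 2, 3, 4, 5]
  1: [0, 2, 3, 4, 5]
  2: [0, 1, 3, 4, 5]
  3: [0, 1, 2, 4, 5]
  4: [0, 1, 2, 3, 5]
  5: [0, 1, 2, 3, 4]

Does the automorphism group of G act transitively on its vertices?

Every vertex has degree 5, so G is the complete graph K_6. Every bijection on the vertex set is an automorphism of K_6; hence Aut(K_6) ≅ S_6, order 720. Under this action every vertex can be carried to every other, so G is vertex-transitive.

Yes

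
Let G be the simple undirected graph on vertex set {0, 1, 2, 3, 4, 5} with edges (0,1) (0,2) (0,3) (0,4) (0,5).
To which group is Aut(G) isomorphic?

S_5

Vertex 0 has degree 5 and every other vertex has degree 1, so G is the star K_{1,5} with centre 0. Any automorphism fixes the centre and permutes the 5 leaves freely, so Aut(G) ≅ S_5 of order 5! = 120.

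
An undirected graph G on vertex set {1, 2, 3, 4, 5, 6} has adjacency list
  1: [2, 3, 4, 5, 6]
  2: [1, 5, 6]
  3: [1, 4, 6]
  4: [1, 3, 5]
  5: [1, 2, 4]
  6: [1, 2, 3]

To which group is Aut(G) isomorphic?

Vertex 1 is the unique vertex of degree 5; the remaining 5 vertices each have degree 3 and induce a cycle, so G is the wheel on 6 vertices with hub 1. Every automorphism fixes the hub and acts on the rim 5-cycle, so Aut(G) ≅ Aut(C_5) = D_5 of order 10.

D_5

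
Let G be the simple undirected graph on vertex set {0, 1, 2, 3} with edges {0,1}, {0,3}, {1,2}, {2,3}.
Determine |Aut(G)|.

8

G is 2-regular and bipartite with parts {1, 3} and {0, 2} (each part is independent and every cross-pair is an edge), so G = K_{2,2}. Aut(K_{2,2}) is the wreath product S_2 ≀ Z_2: permute within each part, then optionally swap the parts; |Aut| = 2·(2!)² = 8.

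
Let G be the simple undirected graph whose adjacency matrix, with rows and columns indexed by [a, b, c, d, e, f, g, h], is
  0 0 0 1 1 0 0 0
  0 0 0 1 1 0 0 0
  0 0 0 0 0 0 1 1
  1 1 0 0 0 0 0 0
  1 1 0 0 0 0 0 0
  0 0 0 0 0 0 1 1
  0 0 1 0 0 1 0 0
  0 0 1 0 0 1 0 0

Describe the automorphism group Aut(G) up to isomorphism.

G has two connected components, {c, f, g, h} and {a, b, d, e}; each is 2-regular, so G = C_4 ⊔ C_4. Aut of a disjoint union of two copies of C_4 is the wreath product D_4 ≀ Z_2, of order 2·8² = 128.

(D_4 × D_4) ⋊ Z_2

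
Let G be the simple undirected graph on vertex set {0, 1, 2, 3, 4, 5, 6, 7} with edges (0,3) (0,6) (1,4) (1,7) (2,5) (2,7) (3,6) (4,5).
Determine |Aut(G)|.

G has two connected components, {1, 2, 4, 5, 7} and {0, 3, 6}; each is 2-regular, so G = C_5 ⊔ C_3. No automorphism exchanges components of different sizes, hence Aut(G) is the direct product D_5 × D_3, order 60.

60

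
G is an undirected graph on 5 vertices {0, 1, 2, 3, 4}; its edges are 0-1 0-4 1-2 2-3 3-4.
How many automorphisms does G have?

10

G is 2-regular and connected on 5 vertices, i.e. the cycle C_5. The automorphisms of the 5-cycle are exactly the symmetries of a regular 5-gon: the dihedral group D_5, |D_5| = 10.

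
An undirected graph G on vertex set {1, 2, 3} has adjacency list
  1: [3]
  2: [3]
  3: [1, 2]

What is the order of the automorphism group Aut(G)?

The degree sequence is [1, 1, 2]; the two degree-1 vertices 1 and 2 are the ends of a path, so G = P_3. A path has exactly one nontrivial symmetry — reversal — giving Aut(G) of order 2.

2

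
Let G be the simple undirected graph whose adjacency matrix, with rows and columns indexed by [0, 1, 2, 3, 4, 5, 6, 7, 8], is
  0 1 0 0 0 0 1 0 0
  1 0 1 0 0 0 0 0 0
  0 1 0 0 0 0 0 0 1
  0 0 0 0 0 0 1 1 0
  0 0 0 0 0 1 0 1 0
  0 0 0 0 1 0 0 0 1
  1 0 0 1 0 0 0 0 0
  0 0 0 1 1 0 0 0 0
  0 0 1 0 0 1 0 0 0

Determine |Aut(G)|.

G is 2-regular and connected on 9 vertices, i.e. the cycle C_9. The automorphisms of the 9-cycle are exactly the symmetries of a regular 9-gon: the dihedral group D_9, |D_9| = 18.

18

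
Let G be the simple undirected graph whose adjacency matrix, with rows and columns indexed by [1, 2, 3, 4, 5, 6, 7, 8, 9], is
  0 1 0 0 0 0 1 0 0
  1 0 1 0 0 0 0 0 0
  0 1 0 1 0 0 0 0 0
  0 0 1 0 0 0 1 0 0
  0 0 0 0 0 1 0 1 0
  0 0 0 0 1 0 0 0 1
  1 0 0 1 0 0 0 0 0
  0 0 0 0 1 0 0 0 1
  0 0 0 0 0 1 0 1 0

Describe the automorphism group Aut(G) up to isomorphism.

D_5 × D_4

G has two connected components, {1, 2, 3, 4, 7} and {5, 6, 8, 9}; each is 2-regular, so G = C_5 ⊔ C_4. No automorphism exchanges components of different sizes, hence Aut(G) is the direct product D_5 × D_4, order 80.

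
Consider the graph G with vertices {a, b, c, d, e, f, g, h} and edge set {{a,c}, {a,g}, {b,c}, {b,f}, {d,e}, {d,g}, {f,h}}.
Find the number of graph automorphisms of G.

The degree sequence is [2, 2, 2, 2, 1, 2, 2, 1]; the two degree-1 vertices e and h are the ends of a path, so G = P_8. The only nontrivial automorphism of a path is the end-to-end reflection, so Aut(G) ≅ Z_2.

2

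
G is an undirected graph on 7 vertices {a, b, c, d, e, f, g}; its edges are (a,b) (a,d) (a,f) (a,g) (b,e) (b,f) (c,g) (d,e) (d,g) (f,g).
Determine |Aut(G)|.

Degrees alone do not determine every vertex (e.g. a and g both have degree 4), but their neighbour-degree multisets differ: N(a) has degrees [3, 3, 3, 4] while N(g) has degrees [1, 3, 3, 4]. Repeating this refinement separates all vertices, so the only automorphism is the identity.

1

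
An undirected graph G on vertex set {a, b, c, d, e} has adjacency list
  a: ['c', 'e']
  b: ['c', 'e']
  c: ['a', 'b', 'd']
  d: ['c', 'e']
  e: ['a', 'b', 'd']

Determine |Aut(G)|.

The vertices split by degree into {c, e} (degree 3) and {a, b, d} (degree 2); every edge runs between the two parts, so G is the complete bipartite graph K_{2,3}. The parts have unequal sizes, so no automorphism swaps them; each part is permuted independently, giving S_2 × S_3 of order 2!·3! = 12.

12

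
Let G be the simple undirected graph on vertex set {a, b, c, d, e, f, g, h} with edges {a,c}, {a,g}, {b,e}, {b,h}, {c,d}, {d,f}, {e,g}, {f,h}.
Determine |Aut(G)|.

Every vertex has degree 2 and the graph is connected, so G is the 8-cycle C_8. C_8 has 8 rotations and 8 reflections, so Aut(C_8) ≅ D_8 of order 16.

16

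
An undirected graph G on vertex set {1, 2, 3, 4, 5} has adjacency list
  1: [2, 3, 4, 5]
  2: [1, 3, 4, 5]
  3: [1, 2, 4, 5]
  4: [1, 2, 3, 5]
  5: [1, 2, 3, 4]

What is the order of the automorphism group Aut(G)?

Every vertex has degree 4, so G is the complete graph K_5. Every bijection on the vertex set is an automorphism of K_5; hence Aut(K_5) ≅ S_5, order 120.

120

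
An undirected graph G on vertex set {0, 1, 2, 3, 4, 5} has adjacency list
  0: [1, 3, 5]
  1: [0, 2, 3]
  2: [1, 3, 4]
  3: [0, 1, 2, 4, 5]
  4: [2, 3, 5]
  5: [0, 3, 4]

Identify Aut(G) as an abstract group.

Vertex 3 is the unique vertex of degree 5; the remaining 5 vertices each have degree 3 and induce a cycle, so G is the wheel on 6 vertices with hub 3. With the hub fixed, the remaining symmetry is that of the rim cycle C_5, giving the dihedral group D_5.

the dihedral group of order 10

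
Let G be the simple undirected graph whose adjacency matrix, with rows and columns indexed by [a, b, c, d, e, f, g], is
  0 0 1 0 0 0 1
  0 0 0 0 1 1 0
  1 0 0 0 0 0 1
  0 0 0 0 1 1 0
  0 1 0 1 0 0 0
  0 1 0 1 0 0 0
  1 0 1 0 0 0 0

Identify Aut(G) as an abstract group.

G has two connected components, {b, d, e, f} and {a, c, g}; each is 2-regular, so G = C_4 ⊔ C_3. The components are non-isomorphic (different sizes), so Aut(G) = Aut(C_4) × Aut(C_3) = D_4 × D_3 of order 8·6 = 48.

D_4 × D_3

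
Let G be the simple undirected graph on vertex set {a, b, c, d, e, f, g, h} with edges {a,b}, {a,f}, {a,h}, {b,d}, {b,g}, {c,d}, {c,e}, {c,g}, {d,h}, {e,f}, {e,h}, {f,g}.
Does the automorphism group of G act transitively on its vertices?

Yes

G is 3-regular and bipartite on 2^3 = 8 vertices with girth 4; it is the hypercube graph Q_3. The symmetry group of the 3-cube is the hyperoctahedral group B_3 = Z_2 ≀ S_3, of order 2^3·3! = 48. Under this action every vertex can be carried to every other, so G is vertex-transitive.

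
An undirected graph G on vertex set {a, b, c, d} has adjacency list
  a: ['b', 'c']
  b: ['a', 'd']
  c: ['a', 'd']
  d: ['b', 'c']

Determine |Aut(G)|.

8

G is 2-regular and bipartite on 2^2 = 4 vertices with girth 4; it is the hypercube graph Q_2. Aut(Q_2) consists of the signed permutations of the 2 coordinate axes: 2! permutations times 2^2 sign flips, so |Aut| = 2^2·2! = 8.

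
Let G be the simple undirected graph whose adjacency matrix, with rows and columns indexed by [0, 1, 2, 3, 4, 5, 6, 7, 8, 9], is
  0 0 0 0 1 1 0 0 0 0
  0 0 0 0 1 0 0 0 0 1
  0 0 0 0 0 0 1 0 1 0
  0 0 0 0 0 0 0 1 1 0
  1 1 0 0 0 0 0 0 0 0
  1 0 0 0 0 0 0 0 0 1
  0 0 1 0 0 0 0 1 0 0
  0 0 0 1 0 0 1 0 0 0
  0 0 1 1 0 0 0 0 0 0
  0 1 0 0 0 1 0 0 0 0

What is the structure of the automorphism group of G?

(D_5 × D_5) ⋊ Z_2

G has two connected components, {0, 1, 4, 5, 9} and {2, 3, 6, 7, 8}; each is 2-regular, so G = C_5 ⊔ C_5. With two isomorphic components, Aut(G) = Aut(C_5) ≀ S_2 = (D_5 × D_5) ⋊ Z_2: permute each cycle by D_5, then optionally swap the two cycles. Order 2·(2·5)² = 200.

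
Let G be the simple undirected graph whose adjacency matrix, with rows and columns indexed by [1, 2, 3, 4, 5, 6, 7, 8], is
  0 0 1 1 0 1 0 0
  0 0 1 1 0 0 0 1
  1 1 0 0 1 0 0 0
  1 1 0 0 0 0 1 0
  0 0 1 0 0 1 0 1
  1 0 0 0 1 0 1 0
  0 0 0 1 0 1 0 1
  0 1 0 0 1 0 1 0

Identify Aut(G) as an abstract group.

G is 3-regular and bipartite on 2^3 = 8 vertices with girth 4; it is the hypercube graph Q_3. Aut(Q_3) consists of the signed permutations of the 3 coordinate axes: 3! permutations times 2^3 sign flips, so |Aut| = 2^3·3! = 48.

the hyperoctahedral group B_3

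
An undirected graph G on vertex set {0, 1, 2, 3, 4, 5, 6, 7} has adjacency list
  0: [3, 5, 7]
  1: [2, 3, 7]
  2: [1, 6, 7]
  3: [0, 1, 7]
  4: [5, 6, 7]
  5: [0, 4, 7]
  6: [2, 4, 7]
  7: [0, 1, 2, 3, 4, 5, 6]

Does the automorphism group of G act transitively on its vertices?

No

Vertex 7 is the only vertex of degree 7, so every automorphism fixes it; G is not vertex-transitive.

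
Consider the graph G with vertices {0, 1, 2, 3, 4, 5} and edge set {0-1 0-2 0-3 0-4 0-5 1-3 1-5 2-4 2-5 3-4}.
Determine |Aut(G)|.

10

Vertex 0 is the unique vertex of degree 5; the remaining 5 vertices each have degree 3 and induce a cycle, so G is the wheel on 6 vertices with hub 0. Every automorphism fixes the hub and acts on the rim 5-cycle, so Aut(G) ≅ Aut(C_5) = D_5 of order 10.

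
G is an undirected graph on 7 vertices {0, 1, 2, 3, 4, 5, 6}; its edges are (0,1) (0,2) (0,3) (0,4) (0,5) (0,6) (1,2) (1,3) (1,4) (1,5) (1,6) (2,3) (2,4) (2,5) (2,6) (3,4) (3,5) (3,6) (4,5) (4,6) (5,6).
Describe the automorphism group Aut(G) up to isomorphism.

All 7 vertices are pairwise adjacent: G = K_7. Every bijection on the vertex set is an automorphism of K_7; hence Aut(K_7) ≅ S_7, order 5040.

S_7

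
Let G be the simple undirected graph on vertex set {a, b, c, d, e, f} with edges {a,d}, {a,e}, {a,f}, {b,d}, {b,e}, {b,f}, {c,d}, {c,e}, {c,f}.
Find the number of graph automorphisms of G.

72

G is 3-regular and bipartite with parts {a, b, c} and {d, e, f} (each part is independent and every cross-pair is an edge), so G = K_{3,3}. Each part can be permuted independently (S_3 × S_3) and the two equal-size parts can also be swapped, giving (S_3 × S_3) ⋊ Z_2 of order 2·(3!)² = 72.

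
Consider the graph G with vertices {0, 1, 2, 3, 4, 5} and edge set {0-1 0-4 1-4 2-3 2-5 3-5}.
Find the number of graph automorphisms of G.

G has two connected components, {0, 1, 4} and {2, 3, 5}; each is 2-regular, so G = C_3 ⊔ C_3. Aut of a disjoint union of two copies of C_3 is the wreath product D_3 ≀ Z_2, of order 2·6² = 72.

72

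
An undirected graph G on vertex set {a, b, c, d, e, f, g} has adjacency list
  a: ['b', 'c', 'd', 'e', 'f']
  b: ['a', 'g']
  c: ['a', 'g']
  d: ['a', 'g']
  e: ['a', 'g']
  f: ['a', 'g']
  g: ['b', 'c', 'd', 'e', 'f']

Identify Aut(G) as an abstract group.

S_5 × S_2

The vertices split by degree into {a, g} (degree 5) and {b, c, d, e, f} (degree 2); every edge runs between the two parts, so G is the complete bipartite graph K_{2,5}. Automorphisms preserve the bipartition setwise (since the parts differ in size) and act as S_5 × S_2 within it; |Aut| = 240.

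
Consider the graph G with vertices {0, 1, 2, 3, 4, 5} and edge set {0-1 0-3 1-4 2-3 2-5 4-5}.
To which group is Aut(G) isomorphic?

the dihedral group of order 12

Every vertex has degree 2 and the graph is connected, so G is the 6-cycle C_6. C_6 has 6 rotations and 6 reflections, so Aut(C_6) ≅ D_6 of order 12.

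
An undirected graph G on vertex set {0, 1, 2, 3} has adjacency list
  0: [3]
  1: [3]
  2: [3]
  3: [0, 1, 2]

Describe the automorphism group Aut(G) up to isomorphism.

S_3

Vertex 3 has degree 3 and every other vertex has degree 1, so G is the star K_{1,3} with centre 3. Any automorphism fixes the centre and permutes the 3 leaves freely, so Aut(G) ≅ S_3 of order 3! = 6.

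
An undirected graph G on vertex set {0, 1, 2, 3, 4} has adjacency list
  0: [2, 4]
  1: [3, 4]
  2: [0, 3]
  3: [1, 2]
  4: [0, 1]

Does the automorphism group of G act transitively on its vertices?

Every vertex has degree 2 and the graph is connected, so G is the 5-cycle C_5. The automorphisms of the 5-cycle are exactly the symmetries of a regular 5-gon: the dihedral group D_5, |D_5| = 10. This group acts transitively on the 5 vertices.

Yes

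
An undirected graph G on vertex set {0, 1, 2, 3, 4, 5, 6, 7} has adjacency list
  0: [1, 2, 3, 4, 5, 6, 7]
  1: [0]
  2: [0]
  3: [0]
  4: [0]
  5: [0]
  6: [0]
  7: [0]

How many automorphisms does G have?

Vertex 0 has degree 7 and every other vertex has degree 1, so G is the star K_{1,7} with centre 0. The 7 leaves are pairwise interchangeable while the centre is fixed, giving Aut(G) = S_7.

5040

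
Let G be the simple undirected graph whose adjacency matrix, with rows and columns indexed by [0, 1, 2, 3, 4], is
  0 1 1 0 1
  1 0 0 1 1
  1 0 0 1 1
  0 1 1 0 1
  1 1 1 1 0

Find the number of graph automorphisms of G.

8

Vertex 4 is the unique vertex of degree 4; the remaining 4 vertices each have degree 3 and induce a cycle, so G is the wheel on 5 vertices with hub 4. With the hub fixed, the remaining symmetry is that of the rim cycle C_4, giving the dihedral group D_4.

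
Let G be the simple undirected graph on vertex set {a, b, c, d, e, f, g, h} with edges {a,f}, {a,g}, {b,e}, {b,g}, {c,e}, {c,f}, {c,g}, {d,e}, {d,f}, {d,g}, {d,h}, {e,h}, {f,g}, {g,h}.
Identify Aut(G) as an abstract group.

The degree sequence is [2, 2, 3, 4, 4, 4, 6, 3]. Checking the degree-preserving permutations of the vertex set shows that none except the identity preserves every edge, so Aut(G) is trivial.

the trivial group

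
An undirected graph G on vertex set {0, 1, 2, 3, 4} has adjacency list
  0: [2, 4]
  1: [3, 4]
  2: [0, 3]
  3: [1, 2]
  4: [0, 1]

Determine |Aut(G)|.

10

G is 2-regular and connected on 5 vertices, i.e. the cycle C_5. C_5 has 5 rotations and 5 reflections, so Aut(C_5) ≅ D_5 of order 10.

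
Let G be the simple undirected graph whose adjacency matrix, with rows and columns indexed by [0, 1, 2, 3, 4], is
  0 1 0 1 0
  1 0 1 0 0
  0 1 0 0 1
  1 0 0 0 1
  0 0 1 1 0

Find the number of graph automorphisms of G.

G is 2-regular and connected on 5 vertices, i.e. the cycle C_5. The automorphisms of the 5-cycle are exactly the symmetries of a regular 5-gon: the dihedral group D_5, |D_5| = 10.

10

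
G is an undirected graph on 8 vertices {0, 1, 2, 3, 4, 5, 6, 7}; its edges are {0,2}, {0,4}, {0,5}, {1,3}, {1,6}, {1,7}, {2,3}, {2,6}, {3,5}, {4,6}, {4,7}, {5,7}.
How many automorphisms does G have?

48

G is 3-regular and bipartite on 2^3 = 8 vertices with girth 4; it is the hypercube graph Q_3. Aut(Q_3) consists of the signed permutations of the 3 coordinate axes: 3! permutations times 2^3 sign flips, so |Aut| = 2^3·3! = 48.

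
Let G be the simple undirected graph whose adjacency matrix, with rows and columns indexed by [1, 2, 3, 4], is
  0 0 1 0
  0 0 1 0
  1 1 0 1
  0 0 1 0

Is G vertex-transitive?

No

Vertex 3 is the only vertex of degree 3, so every automorphism fixes it; G is not vertex-transitive.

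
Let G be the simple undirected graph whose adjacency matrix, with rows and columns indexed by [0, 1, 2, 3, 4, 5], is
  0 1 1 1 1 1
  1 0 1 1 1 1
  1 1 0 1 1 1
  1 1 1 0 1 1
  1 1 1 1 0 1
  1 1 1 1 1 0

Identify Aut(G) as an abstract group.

Every vertex has degree 5, so G is the complete graph K_6. Any permutation of the 6 vertices preserves K_6, so Aut(K_6) = S_6 of order 6! = 720.

the symmetric group on 6 letters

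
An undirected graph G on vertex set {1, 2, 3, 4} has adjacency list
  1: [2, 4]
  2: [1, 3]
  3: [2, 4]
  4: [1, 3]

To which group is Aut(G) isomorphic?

G is 2-regular and bipartite on 2^2 = 4 vertices with girth 4; it is the hypercube graph Q_2. The symmetry group of the 2-cube is the hyperoctahedral group B_2 = Z_2 ≀ S_2, of order 2^2·2! = 8.

the hyperoctahedral group B_2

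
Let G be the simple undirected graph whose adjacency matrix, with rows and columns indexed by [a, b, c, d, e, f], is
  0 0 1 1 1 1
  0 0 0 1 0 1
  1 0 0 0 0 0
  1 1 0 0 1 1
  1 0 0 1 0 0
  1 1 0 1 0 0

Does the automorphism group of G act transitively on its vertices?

Vertex c is the only vertex of degree 1, so every automorphism fixes it; G is not vertex-transitive.

No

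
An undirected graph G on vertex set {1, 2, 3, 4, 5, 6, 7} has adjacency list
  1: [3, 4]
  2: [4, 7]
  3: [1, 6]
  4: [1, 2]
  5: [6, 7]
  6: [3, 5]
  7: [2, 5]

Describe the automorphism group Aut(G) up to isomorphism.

the dihedral group of order 14

G is 2-regular and connected on 7 vertices, i.e. the cycle C_7. The automorphisms of the 7-cycle are exactly the symmetries of a regular 7-gon: the dihedral group D_7, |D_7| = 14.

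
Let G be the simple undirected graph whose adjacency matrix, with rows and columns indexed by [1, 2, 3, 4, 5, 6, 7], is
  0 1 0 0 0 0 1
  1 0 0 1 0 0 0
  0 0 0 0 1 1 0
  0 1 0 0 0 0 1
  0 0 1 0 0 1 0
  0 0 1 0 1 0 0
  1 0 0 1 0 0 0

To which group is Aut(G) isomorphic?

G has two connected components, {1, 2, 4, 7} and {3, 5, 6}; each is 2-regular, so G = C_4 ⊔ C_3. The components are non-isomorphic (different sizes), so Aut(G) = Aut(C_4) × Aut(C_3) = D_4 × D_3 of order 8·6 = 48.

D_4 × D_3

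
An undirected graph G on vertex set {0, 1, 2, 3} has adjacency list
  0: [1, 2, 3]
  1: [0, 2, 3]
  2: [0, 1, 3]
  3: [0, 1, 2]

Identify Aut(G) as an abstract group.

the symmetric group on 4 letters

All 4 vertices are pairwise adjacent: G = K_4. Every bijection on the vertex set is an automorphism of K_4; hence Aut(K_4) ≅ S_4, order 24.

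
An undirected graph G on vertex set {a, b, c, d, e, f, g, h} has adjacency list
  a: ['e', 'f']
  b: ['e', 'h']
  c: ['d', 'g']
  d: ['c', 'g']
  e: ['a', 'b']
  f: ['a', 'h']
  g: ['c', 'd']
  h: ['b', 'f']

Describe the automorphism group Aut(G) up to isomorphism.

D_5 × D_3

G has two connected components, {a, b, e, f, h} and {c, d, g}; each is 2-regular, so G = C_5 ⊔ C_3. No automorphism exchanges components of different sizes, hence Aut(G) is the direct product D_5 × D_3, order 60.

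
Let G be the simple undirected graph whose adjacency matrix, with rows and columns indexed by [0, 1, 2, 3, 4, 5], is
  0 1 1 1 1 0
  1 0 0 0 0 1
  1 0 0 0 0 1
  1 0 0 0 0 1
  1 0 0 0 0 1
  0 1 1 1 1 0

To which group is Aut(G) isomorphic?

S_2 × S_4

The vertices split by degree into {0, 5} (degree 4) and {1, 2, 3, 4} (degree 2); every edge runs between the two parts, so G is the complete bipartite graph K_{2,4}. Automorphisms preserve the bipartition setwise (since the parts differ in size) and act as S_2 × S_4 within it; |Aut| = 48.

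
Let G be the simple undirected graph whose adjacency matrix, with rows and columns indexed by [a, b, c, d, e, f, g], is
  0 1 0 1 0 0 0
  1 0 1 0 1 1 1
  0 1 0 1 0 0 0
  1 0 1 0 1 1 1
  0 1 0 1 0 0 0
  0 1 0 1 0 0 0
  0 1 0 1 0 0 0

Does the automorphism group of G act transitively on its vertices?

No

Automorphisms preserve degree, but G has vertices of degree 2 and vertices of degree 5; no automorphism maps one to the other, so G is not vertex-transitive.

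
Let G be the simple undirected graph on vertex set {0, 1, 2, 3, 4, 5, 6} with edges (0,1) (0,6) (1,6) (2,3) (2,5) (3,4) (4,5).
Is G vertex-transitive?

No

G has two connected components, {2, 3, 4, 5} and {0, 1, 6}; each is 2-regular, so G = C_4 ⊔ C_3. The orbit of 0 under Aut(G) is {0, 1, 6}, which does not contain 2, so G is not vertex-transitive.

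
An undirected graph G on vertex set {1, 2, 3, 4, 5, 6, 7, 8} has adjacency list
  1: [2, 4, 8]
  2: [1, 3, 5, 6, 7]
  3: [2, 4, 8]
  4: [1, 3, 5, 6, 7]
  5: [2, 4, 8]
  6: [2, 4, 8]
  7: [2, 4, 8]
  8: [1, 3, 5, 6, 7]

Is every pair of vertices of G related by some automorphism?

No

Automorphisms preserve degree, but G has vertices of degree 3 and vertices of degree 5; no automorphism maps one to the other, so G is not vertex-transitive.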